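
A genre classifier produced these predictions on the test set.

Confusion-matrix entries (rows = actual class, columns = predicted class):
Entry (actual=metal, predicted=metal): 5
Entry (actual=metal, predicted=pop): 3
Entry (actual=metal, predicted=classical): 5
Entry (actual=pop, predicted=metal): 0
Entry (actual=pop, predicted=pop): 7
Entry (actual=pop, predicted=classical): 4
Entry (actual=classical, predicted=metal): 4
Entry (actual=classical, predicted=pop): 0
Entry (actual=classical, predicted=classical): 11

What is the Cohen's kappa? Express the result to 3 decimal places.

Observed agreement pₒ = trace/N = 23/39 = 0.5897
Expected agreement pₑ = Σ (rowᵢ·colᵢ)/N² = (13·9 + 11·10 + 15·20)/39² = 0.3465
κ = (pₒ − pₑ)/(1 − pₑ) = (0.5897 − 0.3465)/(1 − 0.3465) = 0.372

0.372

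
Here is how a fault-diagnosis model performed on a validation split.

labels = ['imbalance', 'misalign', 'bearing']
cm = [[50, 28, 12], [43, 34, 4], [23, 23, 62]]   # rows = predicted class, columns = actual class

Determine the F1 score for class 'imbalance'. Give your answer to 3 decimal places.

0.485

Treat 'imbalance' as positive and all other classes as negative.
F1 score = 2·TP/(2·TP+FP+FN).
imbalance: TP=50, FP=28+12=40, FN=43+23=66 → 100/206 = 0.4854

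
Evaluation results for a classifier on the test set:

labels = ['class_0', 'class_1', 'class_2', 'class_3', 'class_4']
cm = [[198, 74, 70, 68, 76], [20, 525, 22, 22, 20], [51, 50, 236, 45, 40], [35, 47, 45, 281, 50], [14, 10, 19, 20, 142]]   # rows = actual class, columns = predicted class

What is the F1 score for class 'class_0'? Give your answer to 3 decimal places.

One-vs-rest for 'class_0': TP = diagonal; FP = other classes predicted 'class_0'; FN = 'class_0' predicted as other.
F1 score = 2·TP/(2·TP+FP+FN).
class_0: TP=198, FP=20+51+35+14=120, FN=74+70+68+76=288 → 396/804 = 0.4925

0.493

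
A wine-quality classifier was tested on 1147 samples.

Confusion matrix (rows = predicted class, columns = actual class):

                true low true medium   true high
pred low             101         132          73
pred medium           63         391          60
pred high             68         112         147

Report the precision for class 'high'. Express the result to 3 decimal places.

One-vs-rest for 'high': TP = diagonal; FP = other classes predicted 'high'; FN = 'high' predicted as other.
precision = TP/(TP+FP).
high: TP=147, FP=68+112=180 → 147/327 = 0.4495

0.450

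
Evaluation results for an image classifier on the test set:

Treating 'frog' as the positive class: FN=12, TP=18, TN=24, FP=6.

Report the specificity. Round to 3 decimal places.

0.800

Specificity = TN/(TN+FP) = 24/(24+6) = 0.800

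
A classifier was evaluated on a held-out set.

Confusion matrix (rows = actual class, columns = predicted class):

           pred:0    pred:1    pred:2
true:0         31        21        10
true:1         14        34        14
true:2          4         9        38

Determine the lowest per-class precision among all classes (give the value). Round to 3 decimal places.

0.531

Per-class precision (TP/(TP+FP)):
  0: TP=31, FP=14+4=18 → 31/49 = 0.6327
  1: TP=34, FP=21+9=30 → 34/64 = 0.5313
  2: TP=38, FP=10+14=24 → 38/62 = 0.6129
Lowest is class '1' with precision = 0.531.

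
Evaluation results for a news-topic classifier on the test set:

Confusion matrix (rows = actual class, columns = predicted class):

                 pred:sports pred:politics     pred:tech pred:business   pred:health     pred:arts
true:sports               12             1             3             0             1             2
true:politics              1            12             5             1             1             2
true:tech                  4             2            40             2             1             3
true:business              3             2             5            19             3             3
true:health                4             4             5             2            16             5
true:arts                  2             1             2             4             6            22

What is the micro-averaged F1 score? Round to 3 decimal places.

0.602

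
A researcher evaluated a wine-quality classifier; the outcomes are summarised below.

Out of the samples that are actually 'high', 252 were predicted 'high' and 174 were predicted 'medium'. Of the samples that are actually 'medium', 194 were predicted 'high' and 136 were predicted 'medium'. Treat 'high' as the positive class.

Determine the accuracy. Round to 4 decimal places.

0.5132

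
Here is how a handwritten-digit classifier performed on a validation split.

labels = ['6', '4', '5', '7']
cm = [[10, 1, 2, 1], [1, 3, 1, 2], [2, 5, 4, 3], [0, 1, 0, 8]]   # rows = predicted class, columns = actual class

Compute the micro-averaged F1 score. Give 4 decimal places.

Micro-averaging pools counts across classes: ΣTP=25, ΣFP=19, ΣFN=19.
Micro-F1 score = 2·TP/(2·TP+FP+FN) on pooled counts = 0.5682 (equals overall accuracy in single-label multiclass).

0.5682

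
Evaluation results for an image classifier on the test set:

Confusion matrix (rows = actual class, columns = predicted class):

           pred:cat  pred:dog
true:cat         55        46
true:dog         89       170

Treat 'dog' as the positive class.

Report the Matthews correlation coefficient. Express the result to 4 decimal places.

MCC = (TP·TN − FP·FN) / √((TP+FP)(TP+FN)(TN+FP)(TN+FN))
Numerator = 170·55 − 46·89 = 5256
Denominator = √(216·259·101·144) = √813649536 = 28524.5427
MCC = 5256 / 28524.5427 = 0.1843

0.1843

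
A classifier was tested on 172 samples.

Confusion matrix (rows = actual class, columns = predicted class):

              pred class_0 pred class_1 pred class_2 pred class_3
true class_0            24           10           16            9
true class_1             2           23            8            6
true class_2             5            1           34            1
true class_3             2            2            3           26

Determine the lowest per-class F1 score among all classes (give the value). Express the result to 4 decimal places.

Per-class F1 score (2·TP/(2·TP+FP+FN)):
  class_0: TP=24, FP=2+5+2=9, FN=10+16+9=35 → 48/92 = 0.52174
  class_1: TP=23, FP=10+1+2=13, FN=2+8+6=16 → 46/75 = 0.61333
  class_2: TP=34, FP=16+8+3=27, FN=5+1+1=7 → 68/102 = 0.66667
  class_3: TP=26, FP=9+6+1=16, FN=2+2+3=7 → 52/75 = 0.69333
Lowest is class 'class_0' with F1 score = 0.5217.

0.5217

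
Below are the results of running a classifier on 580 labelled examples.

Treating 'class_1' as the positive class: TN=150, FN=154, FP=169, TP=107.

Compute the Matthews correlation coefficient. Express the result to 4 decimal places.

-0.1194

MCC = (TP·TN − FP·FN) / √((TP+FP)(TP+FN)(TN+FP)(TN+FN))
Numerator = 107·150 − 169·154 = -9976
Denominator = √(276·261·319·304) = √6985763136 = 83580.8778
MCC = -9976 / 83580.8778 = -0.1194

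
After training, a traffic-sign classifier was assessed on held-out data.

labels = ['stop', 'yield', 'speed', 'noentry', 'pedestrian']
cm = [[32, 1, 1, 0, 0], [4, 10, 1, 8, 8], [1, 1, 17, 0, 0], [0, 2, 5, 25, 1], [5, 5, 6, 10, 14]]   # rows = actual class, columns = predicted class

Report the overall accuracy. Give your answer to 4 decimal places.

Accuracy = trace / total = (32+10+17+25+14=98) / 157 = 98/157 = 0.6242

0.6242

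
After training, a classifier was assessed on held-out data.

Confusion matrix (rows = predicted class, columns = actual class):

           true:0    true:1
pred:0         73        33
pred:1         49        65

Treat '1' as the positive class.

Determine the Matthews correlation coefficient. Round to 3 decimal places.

MCC = (TP·TN − FP·FN) / √((TP+FP)(TP+FN)(TN+FP)(TN+FN))
Numerator = 65·73 − 49·33 = 3128
Denominator = √(114·98·122·106) = √144476304 = 12019.8296
MCC = 3128 / 12019.8296 = 0.260

0.260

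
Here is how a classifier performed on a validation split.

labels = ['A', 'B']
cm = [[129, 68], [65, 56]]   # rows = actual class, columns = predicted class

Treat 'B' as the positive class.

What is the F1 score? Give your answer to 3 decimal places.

0.457

Precision = TP/(TP+FP) = 56/124 = 0.4516
Recall = TP/(TP+FN) = 56/121 = 0.4628
F1 = 2·TP/(2·TP+FP+FN) = 112/245 = 0.457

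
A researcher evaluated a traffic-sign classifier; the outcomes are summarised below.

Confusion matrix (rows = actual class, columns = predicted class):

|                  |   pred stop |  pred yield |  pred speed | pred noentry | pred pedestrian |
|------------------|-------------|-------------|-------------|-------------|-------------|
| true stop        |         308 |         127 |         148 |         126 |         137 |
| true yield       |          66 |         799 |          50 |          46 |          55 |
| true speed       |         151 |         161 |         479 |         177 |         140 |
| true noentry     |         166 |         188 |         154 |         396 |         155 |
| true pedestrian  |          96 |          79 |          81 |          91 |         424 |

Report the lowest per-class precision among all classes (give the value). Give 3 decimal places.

0.391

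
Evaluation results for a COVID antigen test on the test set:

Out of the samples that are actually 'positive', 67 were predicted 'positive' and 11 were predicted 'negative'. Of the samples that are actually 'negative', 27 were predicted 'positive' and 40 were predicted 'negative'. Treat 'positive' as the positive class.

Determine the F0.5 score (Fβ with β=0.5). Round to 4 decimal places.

0.7379

Fβ = (1+β²)·TP / ((1+β²)·TP + β²·FN + FP), with β²=1/4
= 1.25·67 / (1.25·67 + 0.25·11 + 27) = 0.7379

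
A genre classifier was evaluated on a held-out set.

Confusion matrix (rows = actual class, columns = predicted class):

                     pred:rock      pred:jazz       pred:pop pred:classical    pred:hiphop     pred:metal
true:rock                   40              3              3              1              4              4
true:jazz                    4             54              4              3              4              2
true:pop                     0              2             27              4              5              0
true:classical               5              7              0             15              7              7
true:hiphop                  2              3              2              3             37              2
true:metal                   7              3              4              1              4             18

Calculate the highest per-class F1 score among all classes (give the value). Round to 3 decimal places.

Per-class F1 score (2·TP/(2·TP+FP+FN)):
  rock: TP=40, FP=4+0+5+2+7=18, FN=3+3+1+4+4=15 → 80/113 = 0.7080
  jazz: TP=54, FP=3+2+7+3+3=18, FN=4+4+3+4+2=17 → 108/143 = 0.7552
  pop: TP=27, FP=3+4+0+2+4=13, FN=0+2+4+5+0=11 → 54/78 = 0.6923
  classical: TP=15, FP=1+3+4+3+1=12, FN=5+7+0+7+7=26 → 30/68 = 0.4412
  hiphop: TP=37, FP=4+4+5+7+4=24, FN=2+3+2+3+2=12 → 74/110 = 0.6727
  metal: TP=18, FP=4+2+0+7+2=15, FN=7+3+4+1+4=19 → 36/70 = 0.5143
Highest is class 'jazz' with F1 score = 0.755.

0.755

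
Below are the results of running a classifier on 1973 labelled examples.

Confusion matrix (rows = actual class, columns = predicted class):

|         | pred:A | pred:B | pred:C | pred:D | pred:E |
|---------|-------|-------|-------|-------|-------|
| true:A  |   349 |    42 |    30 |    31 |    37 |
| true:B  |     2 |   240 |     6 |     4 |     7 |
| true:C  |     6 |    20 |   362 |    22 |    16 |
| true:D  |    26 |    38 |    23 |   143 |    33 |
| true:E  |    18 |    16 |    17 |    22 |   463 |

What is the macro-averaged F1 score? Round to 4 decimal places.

Per-class F1 score (2·TP/(2·TP+FP+FN)):
  A: TP=349, FP=2+6+26+18=52, FN=42+30+31+37=140 → 698/890 = 0.78427
  B: TP=240, FP=42+20+38+16=116, FN=2+6+4+7=19 → 480/615 = 0.78049
  C: TP=362, FP=30+6+23+17=76, FN=6+20+22+16=64 → 724/864 = 0.83796
  D: TP=143, FP=31+4+22+22=79, FN=26+38+23+33=120 → 286/485 = 0.58969
  E: TP=463, FP=37+7+16+33=93, FN=18+16+17+22=73 → 926/1092 = 0.84799
Macro-F1 score = mean = (0.78427 + 0.78049 + 0.83796 + 0.58969 + 0.84799) / 5 = 0.7681

0.7681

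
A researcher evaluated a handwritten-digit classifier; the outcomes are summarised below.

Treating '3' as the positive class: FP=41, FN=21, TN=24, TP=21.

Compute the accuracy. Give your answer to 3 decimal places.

Accuracy = (TP+TN)/N = (21+24)/107 = 0.421

0.421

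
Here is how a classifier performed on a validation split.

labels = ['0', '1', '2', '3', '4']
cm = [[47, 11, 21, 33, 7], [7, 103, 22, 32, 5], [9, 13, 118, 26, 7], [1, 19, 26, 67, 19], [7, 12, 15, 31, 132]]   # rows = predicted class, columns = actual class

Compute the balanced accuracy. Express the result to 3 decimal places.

0.606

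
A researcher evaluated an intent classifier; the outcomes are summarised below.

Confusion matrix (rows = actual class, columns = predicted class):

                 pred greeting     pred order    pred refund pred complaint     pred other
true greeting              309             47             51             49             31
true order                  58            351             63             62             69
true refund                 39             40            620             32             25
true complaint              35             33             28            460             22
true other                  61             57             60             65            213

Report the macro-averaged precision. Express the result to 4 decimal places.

0.6630

Per-class precision (TP/(TP+FP)):
  greeting: TP=309, FP=58+39+35+61=193 → 309/502 = 0.61554
  order: TP=351, FP=47+40+33+57=177 → 351/528 = 0.66477
  refund: TP=620, FP=51+63+28+60=202 → 620/822 = 0.75426
  complaint: TP=460, FP=49+62+32+65=208 → 460/668 = 0.68862
  other: TP=213, FP=31+69+25+22=147 → 213/360 = 0.59167
Macro-precision = mean = (0.61554 + 0.66477 + 0.75426 + 0.68862 + 0.59167) / 5 = 0.6630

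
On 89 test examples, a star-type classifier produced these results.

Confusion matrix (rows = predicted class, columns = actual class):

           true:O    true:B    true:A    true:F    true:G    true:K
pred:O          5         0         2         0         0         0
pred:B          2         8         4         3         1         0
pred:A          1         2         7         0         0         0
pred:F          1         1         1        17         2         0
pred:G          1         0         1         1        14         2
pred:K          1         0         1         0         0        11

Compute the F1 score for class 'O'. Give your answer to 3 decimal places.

0.556

Take TP from the diagonal, FP from the rest of the 'O' prediction marginal, FN from the rest of the 'O' actual marginal.
F1 score = 2·TP/(2·TP+FP+FN).
O: TP=5, FP=0+2+0+0+0=2, FN=2+1+1+1+1=6 → 10/18 = 0.5556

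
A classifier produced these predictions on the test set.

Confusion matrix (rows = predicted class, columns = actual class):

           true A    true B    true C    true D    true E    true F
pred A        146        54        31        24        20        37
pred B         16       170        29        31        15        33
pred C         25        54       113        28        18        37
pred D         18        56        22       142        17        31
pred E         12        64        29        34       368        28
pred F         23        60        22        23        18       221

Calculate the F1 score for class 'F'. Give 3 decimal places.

Take TP from the diagonal, FP from the rest of the 'F' prediction marginal, FN from the rest of the 'F' actual marginal.
F1 score = 2·TP/(2·TP+FP+FN).
F: TP=221, FP=23+60+22+23+18=146, FN=37+33+37+31+28=166 → 442/754 = 0.5862

0.586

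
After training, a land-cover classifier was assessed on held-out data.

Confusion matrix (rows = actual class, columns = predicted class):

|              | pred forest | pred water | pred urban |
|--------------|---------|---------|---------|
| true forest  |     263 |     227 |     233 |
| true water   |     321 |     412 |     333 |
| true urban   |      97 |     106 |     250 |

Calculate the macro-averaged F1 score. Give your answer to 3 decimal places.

0.408

Per-class F1 score (2·TP/(2·TP+FP+FN)):
  forest: TP=263, FP=321+97=418, FN=227+233=460 → 526/1404 = 0.3746
  water: TP=412, FP=227+106=333, FN=321+333=654 → 824/1811 = 0.4550
  urban: TP=250, FP=233+333=566, FN=97+106=203 → 500/1269 = 0.3940
Macro-F1 score = mean = (0.3746 + 0.4550 + 0.3940) / 3 = 0.408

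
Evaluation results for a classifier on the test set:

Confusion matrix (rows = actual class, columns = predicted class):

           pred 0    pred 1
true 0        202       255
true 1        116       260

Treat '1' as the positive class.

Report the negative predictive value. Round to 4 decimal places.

0.6352

NPV = TN/(TN+FN) = 202/(202+116) = 0.6352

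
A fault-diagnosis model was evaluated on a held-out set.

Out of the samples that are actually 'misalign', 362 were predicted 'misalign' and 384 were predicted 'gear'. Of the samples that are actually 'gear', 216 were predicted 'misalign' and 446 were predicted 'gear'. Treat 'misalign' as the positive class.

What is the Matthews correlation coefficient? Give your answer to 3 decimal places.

MCC = (TP·TN − FP·FN) / √((TP+FP)(TP+FN)(TN+FP)(TN+FN))
Numerator = 362·446 − 216·384 = 78508
Denominator = √(578·746·662·830) = √236920558480 = 486744.8597
MCC = 78508 / 486744.8597 = 0.161

0.161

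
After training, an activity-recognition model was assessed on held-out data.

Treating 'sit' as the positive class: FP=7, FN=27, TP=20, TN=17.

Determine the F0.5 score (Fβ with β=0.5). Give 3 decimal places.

Fβ = (1+β²)·TP / ((1+β²)·TP + β²·FN + FP), with β²=1/4
= 1.25·20 / (1.25·20 + 0.25·27 + 7) = 0.645

0.645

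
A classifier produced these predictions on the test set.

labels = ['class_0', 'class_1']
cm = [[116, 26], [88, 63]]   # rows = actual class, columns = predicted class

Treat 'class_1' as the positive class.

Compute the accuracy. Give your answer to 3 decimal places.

0.611

Accuracy = (TP+TN)/N = (63+116)/293 = 0.611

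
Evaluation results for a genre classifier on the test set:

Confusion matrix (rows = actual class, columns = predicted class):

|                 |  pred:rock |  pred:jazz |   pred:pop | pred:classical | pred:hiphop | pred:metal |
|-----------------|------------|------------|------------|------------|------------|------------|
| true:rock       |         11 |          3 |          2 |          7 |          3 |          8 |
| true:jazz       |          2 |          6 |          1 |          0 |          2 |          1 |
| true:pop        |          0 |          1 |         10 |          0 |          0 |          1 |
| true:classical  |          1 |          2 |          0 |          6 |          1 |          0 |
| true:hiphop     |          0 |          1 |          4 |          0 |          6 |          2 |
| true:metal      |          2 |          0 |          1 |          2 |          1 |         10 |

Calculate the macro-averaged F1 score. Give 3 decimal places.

0.509

Per-class F1 score (2·TP/(2·TP+FP+FN)):
  rock: TP=11, FP=2+0+1+0+2=5, FN=3+2+7+3+8=23 → 22/50 = 0.4400
  jazz: TP=6, FP=3+1+2+1+0=7, FN=2+1+0+2+1=6 → 12/25 = 0.4800
  pop: TP=10, FP=2+1+0+4+1=8, FN=0+1+0+0+1=2 → 20/30 = 0.6667
  classical: TP=6, FP=7+0+0+0+2=9, FN=1+2+0+1+0=4 → 12/25 = 0.4800
  hiphop: TP=6, FP=3+2+0+1+1=7, FN=0+1+4+0+2=7 → 12/26 = 0.4615
  metal: TP=10, FP=8+1+1+0+2=12, FN=2+0+1+2+1=6 → 20/38 = 0.5263
Macro-F1 score = mean = (0.4400 + 0.4800 + 0.6667 + 0.4800 + 0.4615 + 0.5263) / 6 = 0.509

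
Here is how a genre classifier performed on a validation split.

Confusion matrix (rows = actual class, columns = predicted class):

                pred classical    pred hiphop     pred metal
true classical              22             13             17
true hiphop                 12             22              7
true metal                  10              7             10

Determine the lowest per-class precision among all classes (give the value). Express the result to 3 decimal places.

Per-class precision (TP/(TP+FP)):
  classical: TP=22, FP=12+10=22 → 22/44 = 0.5000
  hiphop: TP=22, FP=13+7=20 → 22/42 = 0.5238
  metal: TP=10, FP=17+7=24 → 10/34 = 0.2941
Lowest is class 'metal' with precision = 0.294.

0.294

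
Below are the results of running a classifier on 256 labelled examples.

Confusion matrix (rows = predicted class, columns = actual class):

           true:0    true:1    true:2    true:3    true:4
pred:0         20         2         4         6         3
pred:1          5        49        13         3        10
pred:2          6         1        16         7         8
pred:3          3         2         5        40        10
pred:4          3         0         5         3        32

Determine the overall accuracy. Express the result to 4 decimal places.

Accuracy = trace / total = (20+49+16+40+32=157) / 256 = 157/256 = 0.6133

0.6133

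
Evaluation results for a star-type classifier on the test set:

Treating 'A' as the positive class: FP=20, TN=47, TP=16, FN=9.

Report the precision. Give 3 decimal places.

0.444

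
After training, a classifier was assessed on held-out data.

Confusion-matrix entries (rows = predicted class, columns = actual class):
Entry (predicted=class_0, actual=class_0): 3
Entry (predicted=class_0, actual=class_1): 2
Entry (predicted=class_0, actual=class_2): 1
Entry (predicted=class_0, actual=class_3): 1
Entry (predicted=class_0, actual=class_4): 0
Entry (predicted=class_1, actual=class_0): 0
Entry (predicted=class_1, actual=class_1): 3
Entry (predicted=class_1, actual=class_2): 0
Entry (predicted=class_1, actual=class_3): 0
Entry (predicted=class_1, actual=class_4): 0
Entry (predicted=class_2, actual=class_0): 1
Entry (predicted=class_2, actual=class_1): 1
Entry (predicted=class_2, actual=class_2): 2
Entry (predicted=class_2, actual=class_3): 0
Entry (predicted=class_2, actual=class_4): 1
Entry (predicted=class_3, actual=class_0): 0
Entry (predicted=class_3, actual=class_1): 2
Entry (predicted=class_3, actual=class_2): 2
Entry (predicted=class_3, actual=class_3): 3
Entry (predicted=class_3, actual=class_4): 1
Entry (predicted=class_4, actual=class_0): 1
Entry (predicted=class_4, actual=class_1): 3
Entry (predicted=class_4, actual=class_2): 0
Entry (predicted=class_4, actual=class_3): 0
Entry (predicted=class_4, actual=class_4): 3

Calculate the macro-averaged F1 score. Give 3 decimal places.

0.466

Per-class F1 score (2·TP/(2·TP+FP+FN)):
  class_0: TP=3, FP=2+1+1+0=4, FN=0+1+0+1=2 → 6/12 = 0.5000
  class_1: TP=3, FP=0+0+0+0=0, FN=2+1+2+3=8 → 6/14 = 0.4286
  class_2: TP=2, FP=1+1+0+1=3, FN=1+0+2+0=3 → 4/10 = 0.4000
  class_3: TP=3, FP=0+2+2+1=5, FN=1+0+0+0=1 → 6/12 = 0.5000
  class_4: TP=3, FP=1+3+0+0=4, FN=0+0+1+1=2 → 6/12 = 0.5000
Macro-F1 score = mean = (0.5000 + 0.4286 + 0.4000 + 0.5000 + 0.5000) / 5 = 0.466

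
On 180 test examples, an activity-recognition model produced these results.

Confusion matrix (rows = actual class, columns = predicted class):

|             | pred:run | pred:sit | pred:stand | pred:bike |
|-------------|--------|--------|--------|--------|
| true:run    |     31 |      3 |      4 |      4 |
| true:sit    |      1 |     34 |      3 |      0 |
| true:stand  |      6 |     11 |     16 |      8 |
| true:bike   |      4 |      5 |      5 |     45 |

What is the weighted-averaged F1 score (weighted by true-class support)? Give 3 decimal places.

0.690

Per-class F1 score (2·TP/(2·TP+FP+FN)):
  run: TP=31, FP=1+6+4=11, FN=3+4+4=11 → 62/84 = 0.7381
  sit: TP=34, FP=3+11+5=19, FN=1+3+0=4 → 68/91 = 0.7473
  stand: TP=16, FP=4+3+5=12, FN=6+11+8=25 → 32/69 = 0.4638
  bike: TP=45, FP=4+0+8=12, FN=4+5+5=14 → 90/116 = 0.7759
Weighted-F1 score = Σ (supportᵢ/N)·F1 scoreᵢ with N=180: (42/180)·0.7381 + (38/180)·0.7473 + (41/180)·0.4638 + (59/180)·0.7759 = 0.690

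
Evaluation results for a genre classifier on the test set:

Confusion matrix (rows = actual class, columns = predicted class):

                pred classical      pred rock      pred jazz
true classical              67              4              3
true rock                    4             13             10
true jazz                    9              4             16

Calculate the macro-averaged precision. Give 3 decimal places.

Per-class precision (TP/(TP+FP)):
  classical: TP=67, FP=4+9=13 → 67/80 = 0.8375
  rock: TP=13, FP=4+4=8 → 13/21 = 0.6190
  jazz: TP=16, FP=3+10=13 → 16/29 = 0.5517
Macro-precision = mean = (0.8375 + 0.6190 + 0.5517) / 3 = 0.669

0.669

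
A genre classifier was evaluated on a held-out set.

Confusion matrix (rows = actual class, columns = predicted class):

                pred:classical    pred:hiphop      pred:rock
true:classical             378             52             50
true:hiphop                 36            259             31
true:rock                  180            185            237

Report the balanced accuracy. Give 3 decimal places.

0.659

Balanced accuracy = mean of per-class recall.
  classical: recall = 378/480 = 0.7875
  hiphop: recall = 259/326 = 0.7945
  rock: recall = 237/602 = 0.3937
Mean = (0.7875 + 0.7945 + 0.3937) / 3 = 0.659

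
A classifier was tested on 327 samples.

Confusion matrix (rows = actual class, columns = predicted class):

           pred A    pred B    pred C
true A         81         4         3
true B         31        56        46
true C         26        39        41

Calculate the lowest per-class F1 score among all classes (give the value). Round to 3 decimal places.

Per-class F1 score (2·TP/(2·TP+FP+FN)):
  A: TP=81, FP=31+26=57, FN=4+3=7 → 162/226 = 0.7168
  B: TP=56, FP=4+39=43, FN=31+46=77 → 112/232 = 0.4828
  C: TP=41, FP=3+46=49, FN=26+39=65 → 82/196 = 0.4184
Lowest is class 'C' with F1 score = 0.418.

0.418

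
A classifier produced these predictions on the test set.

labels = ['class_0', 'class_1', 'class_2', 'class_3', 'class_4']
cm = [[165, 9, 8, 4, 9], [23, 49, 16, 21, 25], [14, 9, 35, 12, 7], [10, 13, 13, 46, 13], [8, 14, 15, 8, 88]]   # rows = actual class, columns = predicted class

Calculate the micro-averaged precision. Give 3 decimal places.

0.604

Micro-averaging pools counts across classes: ΣTP=383, ΣFP=251, ΣFN=251.
Micro-precision = TP/(TP+FP) on pooled counts = 0.604 (equals overall accuracy in single-label multiclass).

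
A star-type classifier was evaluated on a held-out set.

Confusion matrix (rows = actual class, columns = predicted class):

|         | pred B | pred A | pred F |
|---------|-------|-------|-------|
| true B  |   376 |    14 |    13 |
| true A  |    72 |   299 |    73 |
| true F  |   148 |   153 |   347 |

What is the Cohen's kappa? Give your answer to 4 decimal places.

0.5309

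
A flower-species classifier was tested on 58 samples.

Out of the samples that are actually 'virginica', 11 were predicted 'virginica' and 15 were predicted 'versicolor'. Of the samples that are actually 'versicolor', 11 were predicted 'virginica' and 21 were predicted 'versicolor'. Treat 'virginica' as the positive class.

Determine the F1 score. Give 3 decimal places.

Precision = TP/(TP+FP) = 11/22 = 0.5000
Recall = TP/(TP+FN) = 11/26 = 0.4231
F1 = 2·TP/(2·TP+FP+FN) = 22/48 = 0.458

0.458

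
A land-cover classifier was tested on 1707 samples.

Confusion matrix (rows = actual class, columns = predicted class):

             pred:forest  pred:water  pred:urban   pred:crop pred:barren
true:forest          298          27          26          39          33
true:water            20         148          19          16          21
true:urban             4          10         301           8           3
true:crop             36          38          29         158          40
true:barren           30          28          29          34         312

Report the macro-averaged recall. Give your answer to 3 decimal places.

Per-class recall (TP/(TP+FN)):
  forest: TP=298, FN=27+26+39+33=125 → 298/423 = 0.7045
  water: TP=148, FN=20+19+16+21=76 → 148/224 = 0.6607
  urban: TP=301, FN=4+10+8+3=25 → 301/326 = 0.9233
  crop: TP=158, FN=36+38+29+40=143 → 158/301 = 0.5249
  barren: TP=312, FN=30+28+29+34=121 → 312/433 = 0.7206
Macro-recall = mean = (0.7045 + 0.6607 + 0.9233 + 0.5249 + 0.7206) / 5 = 0.707

0.707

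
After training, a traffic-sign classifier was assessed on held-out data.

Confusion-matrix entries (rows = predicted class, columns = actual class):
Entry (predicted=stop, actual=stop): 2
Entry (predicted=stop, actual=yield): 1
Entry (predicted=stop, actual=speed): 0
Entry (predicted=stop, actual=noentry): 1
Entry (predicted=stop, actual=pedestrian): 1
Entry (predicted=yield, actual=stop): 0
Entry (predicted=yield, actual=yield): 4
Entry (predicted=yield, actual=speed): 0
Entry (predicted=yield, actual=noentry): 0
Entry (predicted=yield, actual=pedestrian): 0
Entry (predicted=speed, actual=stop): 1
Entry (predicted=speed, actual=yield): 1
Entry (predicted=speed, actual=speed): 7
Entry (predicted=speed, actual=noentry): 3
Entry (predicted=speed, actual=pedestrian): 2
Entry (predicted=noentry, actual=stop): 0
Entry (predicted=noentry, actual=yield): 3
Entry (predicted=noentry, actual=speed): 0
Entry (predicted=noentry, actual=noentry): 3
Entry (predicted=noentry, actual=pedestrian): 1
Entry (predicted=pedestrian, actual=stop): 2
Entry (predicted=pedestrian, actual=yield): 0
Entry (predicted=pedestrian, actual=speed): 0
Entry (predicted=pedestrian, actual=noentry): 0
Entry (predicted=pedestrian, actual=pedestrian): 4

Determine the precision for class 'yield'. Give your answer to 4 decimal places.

One-vs-rest for 'yield': TP = diagonal; FP = other classes predicted 'yield'; FN = 'yield' predicted as other.
precision = TP/(TP+FP).
yield: TP=4, FP=0+0+0+0=0 → 4/4 = 1.00000

1.0000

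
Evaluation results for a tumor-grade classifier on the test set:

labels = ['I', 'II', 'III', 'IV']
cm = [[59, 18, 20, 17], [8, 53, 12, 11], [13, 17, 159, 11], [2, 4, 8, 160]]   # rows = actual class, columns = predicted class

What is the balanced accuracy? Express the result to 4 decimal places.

0.7158

Balanced accuracy = mean of per-class recall.
  I: recall = 59/114 = 0.51754
  II: recall = 53/84 = 0.63095
  III: recall = 159/200 = 0.79500
  IV: recall = 160/174 = 0.91954
Mean = (0.51754 + 0.63095 + 0.79500 + 0.91954) / 4 = 0.7158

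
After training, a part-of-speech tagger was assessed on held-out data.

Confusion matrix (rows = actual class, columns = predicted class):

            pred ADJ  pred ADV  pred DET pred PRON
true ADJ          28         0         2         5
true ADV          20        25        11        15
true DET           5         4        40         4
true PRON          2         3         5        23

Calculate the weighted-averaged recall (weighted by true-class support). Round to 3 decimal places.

Per-class recall (TP/(TP+FN)):
  ADJ: TP=28, FN=0+2+5=7 → 28/35 = 0.8000
  ADV: TP=25, FN=20+11+15=46 → 25/71 = 0.3521
  DET: TP=40, FN=5+4+4=13 → 40/53 = 0.7547
  PRON: TP=23, FN=2+3+5=10 → 23/33 = 0.6970
Weighted-recall = Σ (supportᵢ/N)·recallᵢ with N=192: (35/192)·0.8000 + (71/192)·0.3521 + (53/192)·0.7547 + (33/192)·0.6970 = 0.604

0.604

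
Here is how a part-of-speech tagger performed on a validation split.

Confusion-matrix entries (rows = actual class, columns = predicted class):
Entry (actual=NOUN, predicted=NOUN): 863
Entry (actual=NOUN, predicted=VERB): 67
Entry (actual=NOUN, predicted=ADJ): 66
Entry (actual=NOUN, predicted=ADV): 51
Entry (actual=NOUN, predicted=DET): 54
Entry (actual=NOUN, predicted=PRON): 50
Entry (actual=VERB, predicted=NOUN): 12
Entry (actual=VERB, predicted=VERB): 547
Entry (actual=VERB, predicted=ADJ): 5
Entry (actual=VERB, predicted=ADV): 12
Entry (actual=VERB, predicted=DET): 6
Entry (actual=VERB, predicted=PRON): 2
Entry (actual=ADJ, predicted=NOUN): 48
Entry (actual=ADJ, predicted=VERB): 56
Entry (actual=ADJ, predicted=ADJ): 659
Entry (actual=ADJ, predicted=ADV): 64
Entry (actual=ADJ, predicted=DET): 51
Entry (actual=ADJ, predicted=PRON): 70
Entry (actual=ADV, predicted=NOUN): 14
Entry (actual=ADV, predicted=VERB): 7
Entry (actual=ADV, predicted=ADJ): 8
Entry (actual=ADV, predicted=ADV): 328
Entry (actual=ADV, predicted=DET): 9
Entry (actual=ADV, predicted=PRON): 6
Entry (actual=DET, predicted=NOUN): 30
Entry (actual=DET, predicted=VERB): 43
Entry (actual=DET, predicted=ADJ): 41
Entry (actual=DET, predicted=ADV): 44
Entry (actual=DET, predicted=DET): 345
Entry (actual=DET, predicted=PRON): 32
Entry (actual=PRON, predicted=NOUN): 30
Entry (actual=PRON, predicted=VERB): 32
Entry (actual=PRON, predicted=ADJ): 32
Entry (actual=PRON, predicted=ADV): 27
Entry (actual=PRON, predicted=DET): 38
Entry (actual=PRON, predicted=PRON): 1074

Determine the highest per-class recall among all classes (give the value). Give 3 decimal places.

0.937

Per-class recall (TP/(TP+FN)):
  NOUN: TP=863, FN=67+66+51+54+50=288 → 863/1151 = 0.7498
  VERB: TP=547, FN=12+5+12+6+2=37 → 547/584 = 0.9366
  ADJ: TP=659, FN=48+56+64+51+70=289 → 659/948 = 0.6951
  ADV: TP=328, FN=14+7+8+9+6=44 → 328/372 = 0.8817
  DET: TP=345, FN=30+43+41+44+32=190 → 345/535 = 0.6449
  PRON: TP=1074, FN=30+32+32+27+38=159 → 1074/1233 = 0.8710
Highest is class 'VERB' with recall = 0.937.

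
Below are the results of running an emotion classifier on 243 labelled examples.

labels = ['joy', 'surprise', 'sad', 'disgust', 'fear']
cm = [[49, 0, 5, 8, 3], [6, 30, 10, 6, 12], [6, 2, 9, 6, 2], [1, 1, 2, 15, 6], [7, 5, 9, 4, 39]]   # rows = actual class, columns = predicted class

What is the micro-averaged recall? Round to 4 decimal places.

Micro-averaging pools counts across classes: ΣTP=142, ΣFP=101, ΣFN=101.
Micro-recall = TP/(TP+FN) on pooled counts = 0.5844 (equals overall accuracy in single-label multiclass).

0.5844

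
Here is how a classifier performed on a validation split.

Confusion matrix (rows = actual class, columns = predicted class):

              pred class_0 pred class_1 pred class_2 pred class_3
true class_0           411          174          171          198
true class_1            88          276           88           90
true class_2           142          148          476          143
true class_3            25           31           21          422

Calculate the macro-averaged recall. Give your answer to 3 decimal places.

0.577

Per-class recall (TP/(TP+FN)):
  class_0: TP=411, FN=174+171+198=543 → 411/954 = 0.4308
  class_1: TP=276, FN=88+88+90=266 → 276/542 = 0.5092
  class_2: TP=476, FN=142+148+143=433 → 476/909 = 0.5237
  class_3: TP=422, FN=25+31+21=77 → 422/499 = 0.8457
Macro-recall = mean = (0.4308 + 0.5092 + 0.5237 + 0.8457) / 4 = 0.577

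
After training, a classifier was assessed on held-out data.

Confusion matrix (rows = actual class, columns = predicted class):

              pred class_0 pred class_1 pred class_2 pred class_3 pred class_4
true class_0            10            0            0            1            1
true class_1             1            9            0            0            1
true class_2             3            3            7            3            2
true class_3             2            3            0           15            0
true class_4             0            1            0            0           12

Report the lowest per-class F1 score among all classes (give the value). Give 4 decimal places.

0.5600

Per-class F1 score (2·TP/(2·TP+FP+FN)):
  class_0: TP=10, FP=1+3+2+0=6, FN=0+0+1+1=2 → 20/28 = 0.71429
  class_1: TP=9, FP=0+3+3+1=7, FN=1+0+0+1=2 → 18/27 = 0.66667
  class_2: TP=7, FP=0+0+0+0=0, FN=3+3+3+2=11 → 14/25 = 0.56000
  class_3: TP=15, FP=1+0+3+0=4, FN=2+3+0+0=5 → 30/39 = 0.76923
  class_4: TP=12, FP=1+1+2+0=4, FN=0+1+0+0=1 → 24/29 = 0.82759
Lowest is class 'class_2' with F1 score = 0.5600.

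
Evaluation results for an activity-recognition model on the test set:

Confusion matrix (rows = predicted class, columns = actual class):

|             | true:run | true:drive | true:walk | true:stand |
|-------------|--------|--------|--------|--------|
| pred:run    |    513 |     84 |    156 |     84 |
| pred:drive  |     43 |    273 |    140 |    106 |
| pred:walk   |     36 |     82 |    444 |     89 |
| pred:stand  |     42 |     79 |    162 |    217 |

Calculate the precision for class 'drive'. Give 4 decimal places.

0.4858

One-vs-rest for 'drive': TP = diagonal; FP = other classes predicted 'drive'; FN = 'drive' predicted as other.
precision = TP/(TP+FP).
drive: TP=273, FP=43+140+106=289 → 273/562 = 0.48577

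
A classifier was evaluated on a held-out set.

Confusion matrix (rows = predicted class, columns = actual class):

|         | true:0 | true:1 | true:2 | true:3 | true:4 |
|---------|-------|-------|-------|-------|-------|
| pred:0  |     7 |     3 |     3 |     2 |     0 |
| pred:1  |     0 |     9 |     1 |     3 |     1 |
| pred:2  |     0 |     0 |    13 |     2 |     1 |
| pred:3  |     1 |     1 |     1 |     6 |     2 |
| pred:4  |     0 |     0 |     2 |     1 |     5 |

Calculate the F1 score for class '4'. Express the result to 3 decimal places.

0.588

Treat '4' as positive and all other classes as negative.
F1 score = 2·TP/(2·TP+FP+FN).
4: TP=5, FP=0+0+2+1=3, FN=0+1+1+2=4 → 10/17 = 0.5882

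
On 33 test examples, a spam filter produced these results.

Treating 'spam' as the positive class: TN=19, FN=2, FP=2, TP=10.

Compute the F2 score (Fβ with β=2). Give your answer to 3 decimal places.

0.833

Fβ = (1+β²)·TP / ((1+β²)·TP + β²·FN + FP), with β²=4
= 5·10 / (5·10 + 4·2 + 2) = 0.833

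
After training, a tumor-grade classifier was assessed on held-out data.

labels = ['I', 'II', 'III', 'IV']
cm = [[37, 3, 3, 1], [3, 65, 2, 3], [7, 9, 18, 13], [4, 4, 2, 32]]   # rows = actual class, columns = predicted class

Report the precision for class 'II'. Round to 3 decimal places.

0.802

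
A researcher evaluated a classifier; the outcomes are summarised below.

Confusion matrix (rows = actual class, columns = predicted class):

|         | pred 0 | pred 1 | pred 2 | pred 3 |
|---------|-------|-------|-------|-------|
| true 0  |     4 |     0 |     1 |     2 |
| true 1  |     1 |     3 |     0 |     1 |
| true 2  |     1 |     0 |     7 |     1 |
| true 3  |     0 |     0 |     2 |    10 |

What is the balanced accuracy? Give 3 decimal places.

0.696

Balanced accuracy = mean of per-class recall.
  0: recall = 4/7 = 0.5714
  1: recall = 3/5 = 0.6000
  2: recall = 7/9 = 0.7778
  3: recall = 10/12 = 0.8333
Mean = (0.5714 + 0.6000 + 0.7778 + 0.8333) / 4 = 0.696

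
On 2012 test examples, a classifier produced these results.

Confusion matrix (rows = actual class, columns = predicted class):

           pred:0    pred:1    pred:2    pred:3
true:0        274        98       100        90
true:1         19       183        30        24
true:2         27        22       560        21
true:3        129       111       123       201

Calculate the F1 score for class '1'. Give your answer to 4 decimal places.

Take TP from the diagonal, FP from the rest of the '1' prediction marginal, FN from the rest of the '1' actual marginal.
F1 score = 2·TP/(2·TP+FP+FN).
1: TP=183, FP=98+22+111=231, FN=19+30+24=73 → 366/670 = 0.54627

0.5463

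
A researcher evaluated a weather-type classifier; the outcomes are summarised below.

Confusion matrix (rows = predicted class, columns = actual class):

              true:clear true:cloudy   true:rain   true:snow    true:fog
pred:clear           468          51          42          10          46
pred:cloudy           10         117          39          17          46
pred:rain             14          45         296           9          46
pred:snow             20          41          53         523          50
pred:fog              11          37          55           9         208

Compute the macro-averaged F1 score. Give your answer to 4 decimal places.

0.6694

Per-class F1 score (2·TP/(2·TP+FP+FN)):
  clear: TP=468, FP=51+42+10+46=149, FN=10+14+20+11=55 → 936/1140 = 0.82105
  cloudy: TP=117, FP=10+39+17+46=112, FN=51+45+41+37=174 → 234/520 = 0.45000
  rain: TP=296, FP=14+45+9+46=114, FN=42+39+53+55=189 → 592/895 = 0.66145
  snow: TP=523, FP=20+41+53+50=164, FN=10+17+9+9=45 → 1046/1255 = 0.83347
  fog: TP=208, FP=11+37+55+9=112, FN=46+46+46+50=188 → 416/716 = 0.58101
Macro-F1 score = mean = (0.82105 + 0.45000 + 0.66145 + 0.83347 + 0.58101) / 5 = 0.6694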